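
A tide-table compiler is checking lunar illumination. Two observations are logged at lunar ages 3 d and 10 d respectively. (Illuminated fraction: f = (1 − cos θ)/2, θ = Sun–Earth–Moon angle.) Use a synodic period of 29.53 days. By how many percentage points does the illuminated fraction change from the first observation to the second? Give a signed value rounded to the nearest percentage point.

First observation: θ = 360°·3/29.53 = 36.6°, so f = 0.098.
Second observation: θ = 121.9°, f = 0.764.
Δf = 0.764 − 0.098 = +0.666, i.e. +67 pp.

+67 percentage points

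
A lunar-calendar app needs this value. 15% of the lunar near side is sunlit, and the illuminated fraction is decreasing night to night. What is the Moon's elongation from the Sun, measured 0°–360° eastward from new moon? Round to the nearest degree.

From f = (1 − cos θ)/2: cos θ = 1 − 2×0.15 = 0.700; arccos → 45.6°.
Since the Moon is past full (waning), take the reflex angle: θ = 360° − 45.6° = 314.4°.

314°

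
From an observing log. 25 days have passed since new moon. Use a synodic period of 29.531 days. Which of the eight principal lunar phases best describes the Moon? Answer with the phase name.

At 25/29.531 of the cycle, θ ≈ 305° — the waning crescent range.

waning crescent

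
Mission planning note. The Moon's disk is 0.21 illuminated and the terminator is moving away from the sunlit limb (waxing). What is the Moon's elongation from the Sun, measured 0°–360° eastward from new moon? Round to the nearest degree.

cos θ = 1 − 2f = 0.580, giving a principal value of 54.5°.
Waxing ⇒ before full, so θ = 54.5°.

55°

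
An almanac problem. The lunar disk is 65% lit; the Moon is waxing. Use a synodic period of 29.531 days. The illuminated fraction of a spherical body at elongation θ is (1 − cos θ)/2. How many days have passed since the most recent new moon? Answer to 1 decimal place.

8.8 days

From f = (1 − cos θ)/2: cos θ = 1 − 2×0.65 = -0.300; arccos → 107.5°.
Waxing ⇒ before full, so θ = 107.5°.
That fraction of the synodic month is 107.5/360 × 29.531 d ≈ 8.81 d.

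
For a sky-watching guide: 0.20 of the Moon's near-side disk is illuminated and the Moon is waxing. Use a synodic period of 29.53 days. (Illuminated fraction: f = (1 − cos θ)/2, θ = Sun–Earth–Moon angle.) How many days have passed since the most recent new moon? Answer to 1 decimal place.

4.4 days

cos θ = 1 − 2f = 0.600, giving a principal value of 53.1°.
Before full moon the principal value applies: θ = 53.1°.
That fraction of the synodic month is 53.1/360 × 29.53 d ≈ 4.36 d.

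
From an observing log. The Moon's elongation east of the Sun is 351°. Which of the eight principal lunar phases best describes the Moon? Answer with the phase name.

new moon

351° lies in the new moon sector of the 8-phase cycle.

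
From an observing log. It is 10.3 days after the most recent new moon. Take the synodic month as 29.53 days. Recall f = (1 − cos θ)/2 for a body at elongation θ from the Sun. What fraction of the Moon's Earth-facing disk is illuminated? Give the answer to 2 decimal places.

The Moon has covered 10.3/29.53 of its cycle, so θ ≈ 360° × 10.3/29.53 = 125.6°.
With cos θ = (-0.582), the lit fraction is (1 − (-0.582))/2 ≈ 0.791.

0.79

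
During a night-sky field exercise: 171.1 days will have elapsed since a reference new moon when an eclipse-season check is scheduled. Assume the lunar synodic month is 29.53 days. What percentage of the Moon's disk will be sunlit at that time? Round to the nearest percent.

Reduce mod P: 171.1 − 5×29.53 = 23.45 d into the current lunation.
The Moon has covered 23.45/29.53 of its cycle, so θ ≈ 360° × 23.45/29.53 = 285.9°.
cos 285.9° = 0.274, so f = (1 − 0.274)/2 = 0.363, so 36%.

36%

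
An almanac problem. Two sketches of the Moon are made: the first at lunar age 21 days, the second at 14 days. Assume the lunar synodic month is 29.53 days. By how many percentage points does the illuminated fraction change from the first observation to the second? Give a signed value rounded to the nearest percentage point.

First observation: θ = 360°·21/29.53 = 256.0°, so f = 0.621.
Second observation: θ = 170.7°, f = 0.993.
Δf = 0.993 − 0.621 = +0.373, i.e. +37 pp.

+37 pp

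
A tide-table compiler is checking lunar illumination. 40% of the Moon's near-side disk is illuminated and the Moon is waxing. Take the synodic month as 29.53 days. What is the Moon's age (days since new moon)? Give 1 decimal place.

Invert f = (1 − cos θ)/2 to get cos θ = 1 − 2(0.40) = 0.200, hence θ₀ = arccos 0.200 = 78.5°.
Before full moon the principal value applies: θ = 78.5°.
Age = 29.53 × 78.5°/360° ≈ 6.44 days.

6.4 days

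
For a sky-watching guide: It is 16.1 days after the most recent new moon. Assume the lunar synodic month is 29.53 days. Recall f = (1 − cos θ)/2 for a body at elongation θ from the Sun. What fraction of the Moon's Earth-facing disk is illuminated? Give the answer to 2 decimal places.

Phase angle: θ = 360°·(16.1 d)/(29.53 d) = 196.3°.
cos 196.3° = (-0.960), so f = (1 − (-0.960))/2 = 0.980.

0.98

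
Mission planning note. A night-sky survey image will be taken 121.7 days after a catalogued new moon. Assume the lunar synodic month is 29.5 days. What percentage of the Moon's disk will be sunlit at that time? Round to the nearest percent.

Reduce mod P: 121.7 − 4×29.5 = 3.70 d into the current lunation.
Phase angle: θ = 360°·(3.70 d)/(29.5 d) = 45.2°.
Illuminated fraction = (1 − cos 45.2°)/2 = (1 − 0.705)/2 ≈ 0.147, so 15%.

15%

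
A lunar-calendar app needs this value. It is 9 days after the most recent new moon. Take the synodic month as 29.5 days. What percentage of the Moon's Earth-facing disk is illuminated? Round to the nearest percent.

Elongation θ = 360° × 9/29.5 ≈ 109.8°.
Illuminated fraction = (1 − cos 109.8°)/2 = (1 − (-0.339))/2 ≈ 0.670, so 67%.

67%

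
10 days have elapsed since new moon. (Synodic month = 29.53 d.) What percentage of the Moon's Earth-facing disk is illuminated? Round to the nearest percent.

Phase angle: θ = 360°·(10 d)/(29.53 d) = 121.9°.
Illuminated fraction = (1 − cos 121.9°)/2 = (1 − (-0.529))/2 ≈ 0.764, so 76%.

76%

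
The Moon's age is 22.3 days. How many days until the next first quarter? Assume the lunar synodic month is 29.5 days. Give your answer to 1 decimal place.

First quarter is 0.25 of the way through the cycle: age 0.25 × 29.5 = 7.375 d.
This lunation's first quarter (7.375 d) has passed, so add one period: 36.875 − 22.3 = 14.575 days.

14.6 days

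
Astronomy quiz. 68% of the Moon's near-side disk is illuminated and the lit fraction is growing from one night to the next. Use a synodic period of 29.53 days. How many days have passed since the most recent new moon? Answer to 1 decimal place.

9.1 days

cos θ = 1 − 2f = -0.360, giving a principal value of 111.1°.
Waxing ⇒ before full, so θ = 111.1°.
At 360°/29.53 d per day, 111.1° corresponds to 9.11 days.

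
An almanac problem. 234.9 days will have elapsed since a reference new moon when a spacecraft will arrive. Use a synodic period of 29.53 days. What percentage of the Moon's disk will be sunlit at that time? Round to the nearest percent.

234.9 d spans 7 complete synodic months (7 × 29.53 = 206.71 d) plus 28.19 d.
The Moon has covered 28.19/29.53 of its cycle, so θ ≈ 360° × 28.19/29.53 = 343.7°.
Illuminated fraction = (1 − cos 343.7°)/2 = (1 − 0.960)/2 ≈ 0.020, so 2%.

2%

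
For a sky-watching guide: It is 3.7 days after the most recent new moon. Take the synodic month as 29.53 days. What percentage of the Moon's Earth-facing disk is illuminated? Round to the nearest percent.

Elongation θ = 360° × 3.7/29.53 ≈ 45.1°.
With cos θ = 0.706, the lit fraction is (1 − 0.706)/2 ≈ 0.147, so 15%.

15%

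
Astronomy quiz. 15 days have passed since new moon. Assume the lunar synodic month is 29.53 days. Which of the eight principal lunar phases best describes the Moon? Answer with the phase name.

θ ≈ 360° × 15/29.53 = 183°, which falls in the full moon sector.

full moon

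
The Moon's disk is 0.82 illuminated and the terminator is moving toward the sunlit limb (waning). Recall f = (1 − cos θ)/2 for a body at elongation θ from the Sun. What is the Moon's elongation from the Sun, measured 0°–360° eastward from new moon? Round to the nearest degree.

230°

Invert f = (1 − cos θ)/2 to get cos θ = 1 − 2(0.82) = -0.640, hence θ₀ = arccos -0.640 = 129.8°.
Since the Moon is past full (waning), take the reflex angle: θ = 360° − 129.8° = 230.2°.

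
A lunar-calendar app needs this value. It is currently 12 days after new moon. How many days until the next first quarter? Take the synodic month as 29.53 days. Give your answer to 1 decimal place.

First quarter is 0.25 of the way through the cycle: age 0.25 × 29.53 = 7.383 d.
Already past this cycle's first quarter; the next is at 7.383 + 29.53 = 36.913 d, so 36.913 − 12 = 24.913 days.

24.9 days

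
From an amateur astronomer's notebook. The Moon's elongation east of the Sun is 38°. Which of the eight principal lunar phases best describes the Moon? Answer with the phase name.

waxing crescent

The waxing crescent sector spans roughly 22°–68°; 38° falls inside it.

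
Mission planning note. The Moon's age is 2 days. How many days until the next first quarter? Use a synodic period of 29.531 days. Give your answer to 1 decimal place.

First quarter is 0.25 of the way through the cycle: age 0.25 × 29.531 = 7.383 d.
That is 7.383 − 2 = 5.383 days ahead.

5.4 days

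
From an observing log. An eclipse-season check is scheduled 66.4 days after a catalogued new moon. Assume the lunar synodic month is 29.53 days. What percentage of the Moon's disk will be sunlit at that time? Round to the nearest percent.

50%

66.4 d spans 2 complete synodic months (2 × 29.53 = 59.06 d) plus 7.34 d.
Elongation θ = 360° × 7.34/29.53 ≈ 89.5°.
With cos θ = 0.009, the lit fraction is (1 − 0.009)/2 ≈ 0.495, so 50%.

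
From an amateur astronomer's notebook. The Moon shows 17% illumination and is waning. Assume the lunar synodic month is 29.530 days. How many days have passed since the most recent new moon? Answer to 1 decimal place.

25.5 days

Invert f = (1 − cos θ)/2 to get cos θ = 1 − 2(0.17) = 0.660, hence θ₀ = arccos 0.660 = 48.7°.
Waning ⇒ past full, so θ = 360° − 48.7° = 311.3°.
That fraction of the synodic month is 311.3/360 × 29.530 d ≈ 25.54 d.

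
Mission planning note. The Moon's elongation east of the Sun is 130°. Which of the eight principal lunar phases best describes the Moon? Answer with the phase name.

waxing gibbous

130° lies in the waxing gibbous sector of the 8-phase cycle.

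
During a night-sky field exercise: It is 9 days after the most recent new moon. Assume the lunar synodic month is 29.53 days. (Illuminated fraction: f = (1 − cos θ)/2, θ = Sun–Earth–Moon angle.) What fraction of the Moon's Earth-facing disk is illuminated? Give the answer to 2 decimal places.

The Moon has covered 9/29.53 of its cycle, so θ ≈ 360° × 9/29.53 = 109.7°.
cos 109.7° = (-0.337), so f = (1 − (-0.337))/2 = 0.669.

0.67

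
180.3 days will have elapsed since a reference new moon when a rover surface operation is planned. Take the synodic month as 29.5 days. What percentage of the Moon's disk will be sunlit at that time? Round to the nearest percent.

12%

Reduce mod P: 180.3 − 6×29.5 = 3.30 d into the current lunation.
Phase angle: θ = 360°·(3.30 d)/(29.5 d) = 40.3°.
With cos θ = 0.763, the lit fraction is (1 − 0.763)/2 ≈ 0.119, so 12%.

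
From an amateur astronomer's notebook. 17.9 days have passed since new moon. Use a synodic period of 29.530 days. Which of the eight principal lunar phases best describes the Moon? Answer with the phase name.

waning gibbous

θ ≈ 360° × 17.9/29.530 = 218°, which falls in the waning gibbous sector.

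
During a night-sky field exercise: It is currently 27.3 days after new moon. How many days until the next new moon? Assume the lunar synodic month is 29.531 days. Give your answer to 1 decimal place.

2.2 days

One full lunation from the last new moon is 29.531 d; remaining = 29.531 − 27.3 = 2.231 d.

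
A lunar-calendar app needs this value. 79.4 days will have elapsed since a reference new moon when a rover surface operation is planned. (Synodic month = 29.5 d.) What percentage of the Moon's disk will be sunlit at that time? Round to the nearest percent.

68%

79.4 d spans 2 complete synodic months (2 × 29.5 = 59.00 d) plus 20.40 d.
Elongation θ = 360° × 20.40/29.5 ≈ 248.9°.
Illuminated fraction = (1 − cos 248.9°)/2 = (1 − (-0.359))/2 ≈ 0.680, so 68%.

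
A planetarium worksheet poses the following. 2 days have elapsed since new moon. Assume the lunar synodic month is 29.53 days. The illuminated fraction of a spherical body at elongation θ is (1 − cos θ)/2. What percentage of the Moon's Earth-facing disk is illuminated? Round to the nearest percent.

4%

Phase angle: θ = 360°·(2 d)/(29.53 d) = 24.4°.
With cos θ = 0.911, the lit fraction is (1 − 0.911)/2 ≈ 0.045, so 4%.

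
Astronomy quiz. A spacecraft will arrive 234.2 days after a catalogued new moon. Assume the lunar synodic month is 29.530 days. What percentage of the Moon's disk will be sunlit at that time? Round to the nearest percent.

5%

234.2/29.530 = 7.931 lunations, so 7 complete cycles and 27.49 d into the next.
Phase angle: θ = 360°·(27.49 d)/(29.530 d) = 335.1°.
cos 335.1° = 0.907, so f = (1 − 0.907)/2 = 0.046, so 5%.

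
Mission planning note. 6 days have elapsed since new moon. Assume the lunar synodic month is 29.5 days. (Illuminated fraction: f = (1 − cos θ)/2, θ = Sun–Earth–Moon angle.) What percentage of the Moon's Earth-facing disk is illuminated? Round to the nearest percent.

The Moon has covered 6/29.5 of its cycle, so θ ≈ 360° × 6/29.5 = 73.2°.
cos 73.2° = 0.289, so f = (1 − 0.289)/2 = 0.356, so 36%.

36%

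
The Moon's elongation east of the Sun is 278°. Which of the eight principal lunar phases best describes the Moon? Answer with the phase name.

last quarter

278° lies in the last quarter sector of the 8-phase cycle.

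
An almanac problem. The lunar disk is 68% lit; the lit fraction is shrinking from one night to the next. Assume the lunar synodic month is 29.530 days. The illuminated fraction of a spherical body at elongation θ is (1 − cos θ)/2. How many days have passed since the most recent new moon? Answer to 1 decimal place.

20.4 days

Invert f = (1 − cos θ)/2 to get cos θ = 1 − 2(0.68) = -0.360, hence θ₀ = arccos -0.360 = 111.1°.
Since the Moon is past full (waning), take the reflex angle: θ = 360° − 111.1° = 248.9°.
Age = 29.530 × 248.9°/360° ≈ 20.42 days.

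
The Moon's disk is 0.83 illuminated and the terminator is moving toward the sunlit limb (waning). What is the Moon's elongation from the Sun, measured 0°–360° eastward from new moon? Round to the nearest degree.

229°

From f = (1 − cos θ)/2: cos θ = 1 − 2×0.83 = -0.660; arccos → 131.3°.
Since the Moon is past full (waning), take the reflex angle: θ = 360° − 131.3° = 228.7°.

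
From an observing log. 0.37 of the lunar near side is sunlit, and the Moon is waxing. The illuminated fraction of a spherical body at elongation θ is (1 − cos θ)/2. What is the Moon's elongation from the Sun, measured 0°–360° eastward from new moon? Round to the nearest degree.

75°

Invert f = (1 − cos θ)/2 to get cos θ = 1 − 2(0.37) = 0.260, hence θ₀ = arccos 0.260 = 74.9°.
Waxing ⇒ before full, so θ = 74.9°.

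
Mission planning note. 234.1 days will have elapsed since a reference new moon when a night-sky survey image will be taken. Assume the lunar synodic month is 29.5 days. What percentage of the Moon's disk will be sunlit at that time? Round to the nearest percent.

234.1/29.5 = 7.936 lunations, so 7 complete cycles and 27.60 d into the next.
Elongation θ = 360° × 27.60/29.5 ≈ 336.8°.
With cos θ = 0.919, the lit fraction is (1 − 0.919)/2 ≈ 0.040, so 4%.

4%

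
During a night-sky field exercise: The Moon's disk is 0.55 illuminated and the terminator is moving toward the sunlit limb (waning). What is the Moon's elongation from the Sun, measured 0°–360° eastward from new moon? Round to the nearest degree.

264°

cos θ = 1 − 2f = -0.100, giving a principal value of 95.7°.
A waning Moon lies in 180°–360°, so θ = 360° − 95.7° = 264.3°.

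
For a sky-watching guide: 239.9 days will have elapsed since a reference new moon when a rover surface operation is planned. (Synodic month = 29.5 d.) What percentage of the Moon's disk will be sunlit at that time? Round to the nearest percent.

Reduce mod P: 239.9 − 8×29.5 = 3.90 d into the current lunation.
The Moon has covered 3.90/29.5 of its cycle, so θ ≈ 360° × 3.90/29.5 = 47.6°.
cos 47.6° = 0.674, so f = (1 − 0.674)/2 = 0.163, so 16%.

16%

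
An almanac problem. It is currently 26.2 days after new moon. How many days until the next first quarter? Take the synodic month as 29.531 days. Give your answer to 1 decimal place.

First quarter is 0.25 of the way through the cycle: age 0.25 × 29.531 = 7.383 d.
Already past this cycle's first quarter; the next is at 7.383 + 29.531 = 36.914 d, so 36.914 − 26.2 = 10.714 days.

10.7 days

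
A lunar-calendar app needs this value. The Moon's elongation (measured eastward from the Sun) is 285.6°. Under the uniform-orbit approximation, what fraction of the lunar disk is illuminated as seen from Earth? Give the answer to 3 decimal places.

Half-versine of 285.6°: (1 − 0.269)/2 = 0.366.

0.366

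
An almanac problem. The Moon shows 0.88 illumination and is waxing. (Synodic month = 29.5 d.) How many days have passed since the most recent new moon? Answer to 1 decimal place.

Invert f = (1 − cos θ)/2 to get cos θ = 1 − 2(0.88) = -0.760, hence θ₀ = arccos -0.760 = 139.5°.
Waxing ⇒ before full, so θ = 139.5°.
At 360°/29.5 d per day, 139.5° corresponds to 11.43 days.

11.4 days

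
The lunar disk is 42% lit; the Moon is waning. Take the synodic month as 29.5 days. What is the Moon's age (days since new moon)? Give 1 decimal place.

Invert f = (1 − cos θ)/2 to get cos θ = 1 − 2(0.42) = 0.160, hence θ₀ = arccos 0.160 = 80.8°.
A waning Moon lies in 180°–360°, so θ = 360° − 80.8° = 279.2°.
At 360°/29.5 d per day, 279.2° corresponds to 22.88 days.

22.9 days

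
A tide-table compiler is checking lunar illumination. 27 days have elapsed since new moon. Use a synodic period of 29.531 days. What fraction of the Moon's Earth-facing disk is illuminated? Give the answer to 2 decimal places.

The Moon has covered 27/29.531 of its cycle, so θ ≈ 360° × 27/29.531 = 329.1°.
With cos θ = 0.858, the lit fraction is (1 − 0.858)/2 ≈ 0.071.

0.07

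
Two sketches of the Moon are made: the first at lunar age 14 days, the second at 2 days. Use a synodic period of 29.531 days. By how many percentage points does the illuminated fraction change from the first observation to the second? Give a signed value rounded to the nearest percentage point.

-95 percentage points

θ₁ = 360° × 14/29.531 = 170.7°, f₁ = (1 − cos θ₁)/2 = 0.993.
θ₂ = 360° × 2/29.531 = 24.4°, f₂ = (1 − cos θ₂)/2 = 0.045.
Change = f₂ − f₁ = -0.949 → -95 percentage points.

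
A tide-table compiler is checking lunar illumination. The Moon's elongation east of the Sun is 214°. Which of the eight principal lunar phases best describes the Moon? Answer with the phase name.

waning gibbous

214° lies in the waning gibbous sector of the 8-phase cycle.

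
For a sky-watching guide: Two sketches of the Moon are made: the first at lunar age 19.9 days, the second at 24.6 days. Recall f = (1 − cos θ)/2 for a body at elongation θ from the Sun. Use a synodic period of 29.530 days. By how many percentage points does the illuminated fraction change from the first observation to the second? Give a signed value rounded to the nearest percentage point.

θ₁ = 360° × 19.9/29.530 = 242.6°, f₁ = (1 − cos θ₁)/2 = 0.730.
θ₂ = 360° × 24.6/29.530 = 299.9°, f₂ = (1 − cos θ₂)/2 = 0.251.
Change = f₂ − f₁ = -0.479 → -48 percentage points.

-48 pp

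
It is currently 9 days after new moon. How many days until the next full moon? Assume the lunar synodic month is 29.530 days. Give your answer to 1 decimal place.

5.8 days

Full moon is 0.5 of the way through the cycle: age 0.5 × 29.530 = 14.765 d.
That is 14.765 − 9 = 5.765 days ahead.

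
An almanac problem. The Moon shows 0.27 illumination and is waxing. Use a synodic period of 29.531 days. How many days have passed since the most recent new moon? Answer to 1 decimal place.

cos θ = 1 − 2f = 0.460, giving a principal value of 62.6°.
The Moon is waxing (0°–180°), so θ = 62.6° directly.
That fraction of the synodic month is 62.6/360 × 29.531 d ≈ 5.14 d.

5.1 days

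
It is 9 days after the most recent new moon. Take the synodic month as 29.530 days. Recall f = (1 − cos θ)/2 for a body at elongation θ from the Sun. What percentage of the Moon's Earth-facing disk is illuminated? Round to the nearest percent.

67%

The Moon has covered 9/29.530 of its cycle, so θ ≈ 360° × 9/29.530 = 109.7°.
Illuminated fraction = (1 − cos 109.7°)/2 = (1 − (-0.337))/2 ≈ 0.669, so 67%.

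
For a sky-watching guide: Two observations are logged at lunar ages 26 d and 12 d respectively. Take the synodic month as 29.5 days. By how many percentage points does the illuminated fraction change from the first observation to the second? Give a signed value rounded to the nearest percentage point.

θ₁ = 360° × 26/29.5 = 317.3°, f₁ = (1 − cos θ₁)/2 = 0.133.
θ₂ = 360° × 12/29.5 = 146.4°, f₂ = (1 − cos θ₂)/2 = 0.917.
Change = f₂ − f₁ = +0.784 → +78 percentage points.

+78 pp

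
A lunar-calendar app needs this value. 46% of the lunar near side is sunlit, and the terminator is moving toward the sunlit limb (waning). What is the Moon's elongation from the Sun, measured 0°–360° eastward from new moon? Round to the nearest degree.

275°

Invert f = (1 − cos θ)/2 to get cos θ = 1 − 2(0.46) = 0.080, hence θ₀ = arccos 0.080 = 85.4°.
Waning ⇒ past full, so θ = 360° − 85.4° = 274.6°.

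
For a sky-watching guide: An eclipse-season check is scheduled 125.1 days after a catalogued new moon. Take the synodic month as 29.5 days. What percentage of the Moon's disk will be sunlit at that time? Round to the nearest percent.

125.1/29.5 = 4.241 lunations, so 4 complete cycles and 7.10 d into the next.
Elongation θ = 360° × 7.10/29.5 ≈ 86.6°.
With cos θ = 0.059, the lit fraction is (1 − 0.059)/2 ≈ 0.471, so 47%.

47%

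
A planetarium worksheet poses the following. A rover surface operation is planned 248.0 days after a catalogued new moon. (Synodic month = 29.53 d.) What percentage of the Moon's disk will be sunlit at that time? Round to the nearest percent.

90%

248.0 d spans 8 complete synodic months (8 × 29.53 = 236.24 d) plus 11.76 d.
The Moon has covered 11.76/29.53 of its cycle, so θ ≈ 360° × 11.76/29.53 = 143.4°.
Illuminated fraction = (1 − cos 143.4°)/2 = (1 − (-0.802))/2 ≈ 0.901, so 90%.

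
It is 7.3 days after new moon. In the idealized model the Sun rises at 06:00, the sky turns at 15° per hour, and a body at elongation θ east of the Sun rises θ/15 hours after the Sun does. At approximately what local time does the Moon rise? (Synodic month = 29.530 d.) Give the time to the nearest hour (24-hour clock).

12:00

Phase angle: θ = 360°·(7.3 d)/(29.530 d) = 89.0°.
The Moon trails the Sun by θ/15 = 89.0/15 ≈ 5.93 hours.
06:00 + 5.93 h ≈ 11:56 → 12:00 to the nearest hour.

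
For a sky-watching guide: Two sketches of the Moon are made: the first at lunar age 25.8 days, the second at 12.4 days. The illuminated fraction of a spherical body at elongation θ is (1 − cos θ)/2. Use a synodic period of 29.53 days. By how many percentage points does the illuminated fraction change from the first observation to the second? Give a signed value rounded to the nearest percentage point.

First observation: θ = 360°·25.8/29.53 = 314.5°, so f = 0.149.
Second observation: θ = 151.2°, f = 0.938.
Δf = 0.938 − 0.149 = +0.789, i.e. +79 pp.

+79 pp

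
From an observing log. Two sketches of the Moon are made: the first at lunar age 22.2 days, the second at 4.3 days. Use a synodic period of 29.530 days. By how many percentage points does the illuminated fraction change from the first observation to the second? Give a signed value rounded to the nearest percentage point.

-30 percentage points

θ₁ = 360° × 22.2/29.530 = 270.6°, f₁ = (1 − cos θ₁)/2 = 0.494.
θ₂ = 360° × 4.3/29.530 = 52.4°, f₂ = (1 − cos θ₂)/2 = 0.195.
Change = f₂ − f₁ = -0.299 → -30 percentage points.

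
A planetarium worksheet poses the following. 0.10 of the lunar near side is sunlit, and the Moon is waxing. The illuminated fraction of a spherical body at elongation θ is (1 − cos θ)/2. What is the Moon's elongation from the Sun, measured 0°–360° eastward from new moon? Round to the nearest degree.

37°

Invert f = (1 − cos θ)/2 to get cos θ = 1 − 2(0.10) = 0.800, hence θ₀ = arccos 0.800 = 36.9°.
Waxing ⇒ before full, so θ = 36.9°.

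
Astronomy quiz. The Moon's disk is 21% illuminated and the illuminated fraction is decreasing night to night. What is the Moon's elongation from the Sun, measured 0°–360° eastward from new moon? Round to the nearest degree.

cos θ = 1 − 2f = 0.580, giving a principal value of 54.5°.
Since the Moon is past full (waning), take the reflex angle: θ = 360° − 54.5° = 305.5°.

305°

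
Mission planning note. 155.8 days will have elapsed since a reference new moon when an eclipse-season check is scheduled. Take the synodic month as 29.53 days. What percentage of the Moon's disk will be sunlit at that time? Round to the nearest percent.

58%

Reduce mod P: 155.8 − 5×29.53 = 8.15 d into the current lunation.
Phase angle: θ = 360°·(8.15 d)/(29.53 d) = 99.4°.
cos 99.4° = (-0.163), so f = (1 − (-0.163))/2 = 0.581, so 58%.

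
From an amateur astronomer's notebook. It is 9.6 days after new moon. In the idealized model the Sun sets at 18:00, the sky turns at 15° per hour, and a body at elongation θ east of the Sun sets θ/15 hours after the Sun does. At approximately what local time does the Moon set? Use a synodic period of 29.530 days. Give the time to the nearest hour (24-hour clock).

Elongation θ = 360° × 9.6/29.530 ≈ 117.0°.
The Moon trails the Sun by θ/15 = 117.0/15 ≈ 7.80 hours.
18:00 + 7.80 h ≈ 01:48 → 02:00 to the nearest hour.

02:00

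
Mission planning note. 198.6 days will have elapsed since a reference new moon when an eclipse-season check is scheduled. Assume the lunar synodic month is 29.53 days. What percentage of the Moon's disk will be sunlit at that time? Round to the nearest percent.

198.6 d spans 6 complete synodic months (6 × 29.53 = 177.18 d) plus 21.42 d.
The Moon has covered 21.42/29.53 of its cycle, so θ ≈ 360° × 21.42/29.53 = 261.1°.
With cos θ = (-0.154), the lit fraction is (1 − (-0.154))/2 ≈ 0.577, so 58%.

58%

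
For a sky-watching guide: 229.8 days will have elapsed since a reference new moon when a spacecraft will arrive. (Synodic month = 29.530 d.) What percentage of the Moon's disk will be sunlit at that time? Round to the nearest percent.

229.8 d spans 7 complete synodic months (7 × 29.530 = 206.71 d) plus 23.09 d.
The Moon has covered 23.09/29.530 of its cycle, so θ ≈ 360° × 23.09/29.530 = 281.5°.
Illuminated fraction = (1 − cos 281.5°)/2 = (1 − 0.199)/2 ≈ 0.400, so 40%.

40%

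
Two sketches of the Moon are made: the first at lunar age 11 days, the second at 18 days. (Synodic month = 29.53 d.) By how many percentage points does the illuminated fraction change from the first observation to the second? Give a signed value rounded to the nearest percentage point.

+4 pp

First observation: θ = 360°·11/29.53 = 134.1°, so f = 0.848.
Second observation: θ = 219.4°, f = 0.886.
Δf = 0.886 − 0.848 = +0.038, i.e. +4 pp.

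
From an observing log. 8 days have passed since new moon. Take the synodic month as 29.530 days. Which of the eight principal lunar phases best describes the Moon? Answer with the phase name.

first quarter

θ ≈ 360° × 8/29.530 = 98°, which falls in the first quarter sector.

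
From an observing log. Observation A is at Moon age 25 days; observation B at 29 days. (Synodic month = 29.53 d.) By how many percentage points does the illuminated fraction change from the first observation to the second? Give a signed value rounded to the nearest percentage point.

First observation: θ = 360°·25/29.53 = 304.8°, so f = 0.215.
Second observation: θ = 353.5°, f = 0.003.
Δf = 0.003 − 0.215 = -0.212, i.e. -21 pp.

-21 percentage points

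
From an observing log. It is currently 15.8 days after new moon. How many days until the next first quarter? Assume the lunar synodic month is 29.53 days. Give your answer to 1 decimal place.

First quarter is 0.25 of the way through the cycle: age 0.25 × 29.53 = 7.383 d.
Already past this cycle's first quarter; the next is at 7.383 + 29.53 = 36.913 d, so 36.913 − 15.8 = 21.113 days.

21.1 days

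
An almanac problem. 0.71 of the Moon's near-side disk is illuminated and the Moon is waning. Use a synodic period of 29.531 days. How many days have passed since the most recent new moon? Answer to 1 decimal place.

From f = (1 − cos θ)/2: cos θ = 1 − 2×0.71 = -0.420; arccos → 114.8°.
Waning ⇒ past full, so θ = 360° − 114.8° = 245.2°.
At 360°/29.531 d per day, 245.2° corresponds to 20.11 days.

20.1 days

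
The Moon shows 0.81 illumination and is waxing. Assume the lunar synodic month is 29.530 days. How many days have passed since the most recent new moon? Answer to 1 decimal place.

10.5 days

From f = (1 − cos θ)/2: cos θ = 1 − 2×0.81 = -0.620; arccos → 128.3°.
Before full moon the principal value applies: θ = 128.3°.
That fraction of the synodic month is 128.3/360 × 29.530 d ≈ 10.53 d.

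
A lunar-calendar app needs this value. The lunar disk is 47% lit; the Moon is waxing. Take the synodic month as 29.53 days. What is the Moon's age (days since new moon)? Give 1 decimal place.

7.1 days

Invert f = (1 − cos θ)/2 to get cos θ = 1 − 2(0.47) = 0.060, hence θ₀ = arccos 0.060 = 86.6°.
Before full moon the principal value applies: θ = 86.6°.
That fraction of the synodic month is 86.6/360 × 29.53 d ≈ 7.10 d.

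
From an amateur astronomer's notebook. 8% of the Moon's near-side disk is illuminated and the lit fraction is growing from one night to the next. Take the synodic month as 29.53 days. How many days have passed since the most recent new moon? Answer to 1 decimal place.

cos θ = 1 − 2f = 0.840, giving a principal value of 32.9°.
The Moon is waxing (0°–180°), so θ = 32.9° directly.
Age = 29.53 × 32.9°/360° ≈ 2.70 days.

2.7 days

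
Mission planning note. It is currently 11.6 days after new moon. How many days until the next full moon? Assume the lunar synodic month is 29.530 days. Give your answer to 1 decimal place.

3.2 days

Full moon is 0.5 of the way through the cycle: age 0.5 × 29.530 = 14.765 d.
That is 14.765 − 11.6 = 3.165 days ahead.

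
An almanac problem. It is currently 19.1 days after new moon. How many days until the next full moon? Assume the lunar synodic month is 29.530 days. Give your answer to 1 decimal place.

25.2 days

Full moon occurs at elongation 180°, i.e. at age 29.530 × 180/360 = 14.765 d.
This lunation's full moon (14.765 d) has passed, so add one period: 44.295 − 19.1 = 25.195 days.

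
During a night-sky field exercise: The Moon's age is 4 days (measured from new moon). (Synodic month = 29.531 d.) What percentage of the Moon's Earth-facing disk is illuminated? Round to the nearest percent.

17%

The Moon has covered 4/29.531 of its cycle, so θ ≈ 360° × 4/29.531 = 48.8°.
cos 48.8° = 0.659, so f = (1 − 0.659)/2 = 0.170, so 17%.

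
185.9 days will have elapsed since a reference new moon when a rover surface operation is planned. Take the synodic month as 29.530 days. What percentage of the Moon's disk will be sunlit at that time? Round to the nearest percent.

64%

Reduce mod P: 185.9 − 6×29.530 = 8.72 d into the current lunation.
The Moon has covered 8.72/29.530 of its cycle, so θ ≈ 360° × 8.72/29.530 = 106.3°.
With cos θ = (-0.281), the lit fraction is (1 − (-0.281))/2 ≈ 0.640, so 64%.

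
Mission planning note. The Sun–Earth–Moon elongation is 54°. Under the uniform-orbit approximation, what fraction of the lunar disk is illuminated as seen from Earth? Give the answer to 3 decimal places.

0.206

cos 54° = 0.588, so f = (1 − 0.588)/2 = 0.206.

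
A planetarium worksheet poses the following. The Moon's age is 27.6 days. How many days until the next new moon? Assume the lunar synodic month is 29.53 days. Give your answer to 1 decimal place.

One full lunation from the last new moon is 29.53 d; remaining = 29.53 − 27.6 = 1.930 d.

1.9 days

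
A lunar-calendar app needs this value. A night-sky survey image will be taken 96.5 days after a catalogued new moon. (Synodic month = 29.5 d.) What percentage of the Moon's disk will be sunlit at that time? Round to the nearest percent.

57%

Reduce mod P: 96.5 − 3×29.5 = 8.00 d into the current lunation.
Phase angle: θ = 360°·(8.00 d)/(29.5 d) = 97.6°.
Illuminated fraction = (1 − cos 97.6°)/2 = (1 − (-0.133))/2 ≈ 0.566, so 57%.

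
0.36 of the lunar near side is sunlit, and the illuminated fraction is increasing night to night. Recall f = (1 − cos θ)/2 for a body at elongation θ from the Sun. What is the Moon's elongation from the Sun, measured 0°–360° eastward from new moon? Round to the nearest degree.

74°

cos θ = 1 − 2f = 0.280, giving a principal value of 73.7°.
Before full moon the principal value applies: θ = 73.7°.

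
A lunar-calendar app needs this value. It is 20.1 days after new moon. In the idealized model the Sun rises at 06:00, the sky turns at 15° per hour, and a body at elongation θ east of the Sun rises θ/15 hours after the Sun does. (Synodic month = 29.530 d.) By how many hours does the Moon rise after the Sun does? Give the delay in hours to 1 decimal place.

16.3 h

Elongation θ = 360° × 20.1/29.530 ≈ 245.0°.
Delay after the Sun = 245.0° / (15°/h) ≈ 16.34 h.
So the Moon rises 16.34 h after the Sun.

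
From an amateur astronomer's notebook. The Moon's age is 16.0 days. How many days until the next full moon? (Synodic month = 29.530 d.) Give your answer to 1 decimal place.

28.3 days

Full moon occurs at elongation 180°, i.e. at age 29.530 × 180/360 = 14.765 d.
Already past this cycle's full moon; the next is at 14.765 + 29.530 = 44.295 d, so 44.295 − 16.0 = 28.295 days.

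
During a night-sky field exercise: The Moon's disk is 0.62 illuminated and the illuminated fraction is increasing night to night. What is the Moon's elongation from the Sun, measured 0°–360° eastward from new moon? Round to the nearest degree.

104°

From f = (1 − cos θ)/2: cos θ = 1 − 2×0.62 = -0.240; arccos → 103.9°.
Waxing ⇒ before full, so θ = 103.9°.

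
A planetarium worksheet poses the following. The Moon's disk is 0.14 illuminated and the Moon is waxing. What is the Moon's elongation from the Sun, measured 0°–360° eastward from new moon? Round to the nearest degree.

44°

Invert f = (1 − cos θ)/2 to get cos θ = 1 − 2(0.14) = 0.720, hence θ₀ = arccos 0.720 = 43.9°.
Before full moon the principal value applies: θ = 43.9°.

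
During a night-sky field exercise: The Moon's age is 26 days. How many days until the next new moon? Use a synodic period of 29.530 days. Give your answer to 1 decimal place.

The next new moon completes the synodic month: 29.530 − 26 = 3.530 days.

3.5 days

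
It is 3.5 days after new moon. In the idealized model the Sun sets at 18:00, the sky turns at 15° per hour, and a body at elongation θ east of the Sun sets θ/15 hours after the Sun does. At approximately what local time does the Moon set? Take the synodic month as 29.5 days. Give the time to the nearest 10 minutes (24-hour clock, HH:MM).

20:50

Phase angle: θ = 360°·(3.5 d)/(29.5 d) = 42.7°.
Delay after the Sun = 42.7° / (15°/h) ≈ 2.85 h.
18:00 + 2.847 h ≈ 20:51 → 20:50 to the nearest ten minutes.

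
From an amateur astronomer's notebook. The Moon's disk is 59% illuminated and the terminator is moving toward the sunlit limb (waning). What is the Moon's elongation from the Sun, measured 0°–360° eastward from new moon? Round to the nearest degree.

260°

cos θ = 1 − 2f = -0.180, giving a principal value of 100.4°.
A waning Moon lies in 180°–360°, so θ = 360° − 100.4° = 259.6°.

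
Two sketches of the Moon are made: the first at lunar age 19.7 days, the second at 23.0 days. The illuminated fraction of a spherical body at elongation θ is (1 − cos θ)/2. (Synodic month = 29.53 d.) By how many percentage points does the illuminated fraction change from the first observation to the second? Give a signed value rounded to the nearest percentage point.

First observation: θ = 360°·19.7/29.53 = 240.2°, so f = 0.749.
Second observation: θ = 280.4°, f = 0.410.
Δf = 0.410 − 0.749 = -0.339, i.e. -34 pp.

-34 pp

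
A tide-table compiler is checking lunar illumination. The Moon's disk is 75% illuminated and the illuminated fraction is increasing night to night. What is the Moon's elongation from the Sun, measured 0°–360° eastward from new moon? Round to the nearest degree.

Invert f = (1 − cos θ)/2 to get cos θ = 1 − 2(0.75) = -0.500, hence θ₀ = arccos -0.500 = 120.0°.
The Moon is waxing (0°–180°), so θ = 120.0° directly.

120°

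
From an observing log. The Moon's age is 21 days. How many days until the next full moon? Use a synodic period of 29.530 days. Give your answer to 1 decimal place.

23.3 days

Full moon is 0.5 of the way through the cycle: age 0.5 × 29.530 = 14.765 d.
Already past this cycle's full moon; the next is at 14.765 + 29.530 = 44.295 d, so 44.295 − 21 = 23.295 days.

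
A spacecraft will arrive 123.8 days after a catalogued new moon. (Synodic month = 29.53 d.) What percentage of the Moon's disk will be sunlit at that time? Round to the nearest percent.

123.8 d spans 4 complete synodic months (4 × 29.53 = 118.12 d) plus 5.68 d.
Phase angle: θ = 360°·(5.68 d)/(29.53 d) = 69.2°.
With cos θ = 0.354, the lit fraction is (1 − 0.354)/2 ≈ 0.323, so 32%.

32%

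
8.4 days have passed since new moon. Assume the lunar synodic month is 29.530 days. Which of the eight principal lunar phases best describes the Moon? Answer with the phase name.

At 8.4/29.530 of the cycle, θ ≈ 102° — the first quarter range.

first quarter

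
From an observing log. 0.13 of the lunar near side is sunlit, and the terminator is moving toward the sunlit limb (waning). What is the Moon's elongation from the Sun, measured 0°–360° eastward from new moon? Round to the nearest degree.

From f = (1 − cos θ)/2: cos θ = 1 − 2×0.13 = 0.740; arccos → 42.3°.
Since the Moon is past full (waning), take the reflex angle: θ = 360° − 42.3° = 317.7°.

318°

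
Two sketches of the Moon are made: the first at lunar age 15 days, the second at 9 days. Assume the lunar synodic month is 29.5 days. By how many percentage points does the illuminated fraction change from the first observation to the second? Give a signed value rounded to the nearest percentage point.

-33 pp

First observation: θ = 360°·15/29.5 = 183.1°, so f = 0.999.
Second observation: θ = 109.8°, f = 0.670.
Δf = 0.670 − 0.999 = -0.330, i.e. -33 pp.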